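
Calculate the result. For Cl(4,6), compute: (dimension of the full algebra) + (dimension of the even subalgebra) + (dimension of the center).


n = 4 + 6 = 10
Total dim = 2^10 = 1024
Even subalgebra dim = 2^9 = 512
n is even, so center dim = 1
Sum = 1024 + 512 + 1 = 1537


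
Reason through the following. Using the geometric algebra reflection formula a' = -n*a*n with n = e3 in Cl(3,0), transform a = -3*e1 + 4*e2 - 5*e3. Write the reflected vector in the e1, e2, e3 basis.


Reflection formula: a' = -n*a*n, with n = e3 (unit vector, n^2 = 1).
For reflection through hyperplane perp to e3:
The component along e3 flips sign, others stay.
a = (-3, 4, -5)
a' = (-3, 4, 5)
a' = -3*e1 + 4*e2 + 5*e3


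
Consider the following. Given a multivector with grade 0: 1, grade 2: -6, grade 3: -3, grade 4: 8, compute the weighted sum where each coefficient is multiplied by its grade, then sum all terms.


Grade-weighted sum = sum of grade_k * coefficient_k
0*1 = 0
2*(-6) = -12
3*(-3) = -9
4*8 = 32
Total = 0 + (-12) + (-9) + 32 = 11


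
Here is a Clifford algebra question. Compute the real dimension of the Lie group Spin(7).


Spin(n) double-covers SO(n); both have Lie algebra so(n) of dimension n(n-1)/2.
n = 7
n(n-1) = 7 * 6 = 42
dim Spin(7) = 42/2 = 21


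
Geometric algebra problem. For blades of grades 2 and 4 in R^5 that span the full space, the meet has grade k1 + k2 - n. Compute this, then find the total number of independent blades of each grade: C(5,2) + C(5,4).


Meet grade = grade(A) + grade(B) - n
= 2 + 4 - 5 = 1
C(5,2) = 10
C(5,4) = 5
dim_A + dim_B = 10 + 5 = 15


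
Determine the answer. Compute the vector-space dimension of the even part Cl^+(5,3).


Even subalgebra dimension = 2^(n-1)
n = 5 + 3 = 8
2^(8 - 1) = 2^7 = 128
Verification: sum of C(8,k) for even k = 1 + 28 + 70 + 28 + 1 = 128
Result = 128


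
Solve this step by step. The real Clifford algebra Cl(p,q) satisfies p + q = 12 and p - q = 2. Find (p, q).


We need p + q = 12 and p - q = 2.
Adding: 2p = 12 + 2 = 14, so p = 7.
Then q = 12 - 7 = 5.
(p, q) = (7, 5)


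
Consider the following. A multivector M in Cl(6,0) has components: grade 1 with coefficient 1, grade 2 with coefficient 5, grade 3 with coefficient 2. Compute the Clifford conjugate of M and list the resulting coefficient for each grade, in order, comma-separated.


Clifford conjugate sign for grade k: (-1)^(k(k+1)/2)
Grade 1: (-1)^(1*2/2) = (-1)^1 = -1, coeff 1 -> -1
Grade 2: (-1)^(2*3/2) = (-1)^3 = -1, coeff 5 -> -5
Grade 3: (-1)^(3*4/2) = (-1)^6 = 1, coeff 2 -> 2
Conjugated coefficients: -1, -5, 2


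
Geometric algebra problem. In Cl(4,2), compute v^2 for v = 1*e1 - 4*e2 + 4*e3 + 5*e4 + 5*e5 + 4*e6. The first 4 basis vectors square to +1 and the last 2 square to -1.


v^2 = sum of c_i^2 * e_i^2
Positive signature terms (e_i^2 = +1): 1^2 + (-4)^2 + 4^2 + 5^2 = 58
Negative signature terms (e_j^2 = -1): 5^2 + 4^2 = 41
v^2 = 58 - 41 = 17


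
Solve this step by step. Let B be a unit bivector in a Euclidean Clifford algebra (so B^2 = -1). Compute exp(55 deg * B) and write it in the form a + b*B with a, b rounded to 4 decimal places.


For a unit bivector B with B^2 = -1, the exponential series gives
e^(theta*B) = cos(theta) + sin(theta)*B (the GA analogue of Euler's formula).
theta = 55 degrees = 0.959931 rad
cos(55 deg) = 0.5736
sin(55 deg) = 0.8192
exp(theta*B) = 0.5736 + 0.8192*B


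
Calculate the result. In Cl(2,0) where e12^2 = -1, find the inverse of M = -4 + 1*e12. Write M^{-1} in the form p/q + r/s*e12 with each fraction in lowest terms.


M = -4 + 1*e12, where e12^2 = -1.
Since M commutes with its reverse ~M = a - b*e12, M * ~M = a^2 - b^2*e12^2 = a^2 + b^2.
So M^{-1} = ~M / (a^2 + b^2) = (a - b*e12)/(a^2 + b^2).
a^2 + b^2 = 16 + 1 = 17
Scalar part = -4/17 = -4/17
Bivector coeff = -1/17 = -1/17
M^{-1} = -4/17 - 1/17*e12


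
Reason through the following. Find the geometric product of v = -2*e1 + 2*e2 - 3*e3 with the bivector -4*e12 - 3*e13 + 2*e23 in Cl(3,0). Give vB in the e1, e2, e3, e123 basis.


vB has grade-1 (vector) and grade-3 (trivector) parts: vB = (v _| B) + (v ^ B).
Vector part <vB>_1:
  e1: -v2*b12 - v3*b13 = -(2)*(-4) - (-3)*(-3) = -1
  e2: v1*b12 - v3*b23 = (-2)*(-4) - (-3)*(2) = 14
  e3: v1*b13 + v2*b23 = (-2)*(-3) + (2)*(2) = 10
Trivector part <vB>_3:
  e123: v1*b23 - v2*b13 + v3*b12 = (-2)*(2) - (2)*(-3) + (-3)*(-4) = 14
vB = -1*e1 + 14*e2 + 10*e3 + 14*e123


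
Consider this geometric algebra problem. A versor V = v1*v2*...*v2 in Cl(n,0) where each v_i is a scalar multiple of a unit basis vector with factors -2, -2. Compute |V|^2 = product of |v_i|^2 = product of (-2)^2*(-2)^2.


Each vector v_i has |v_i|^2 = s_i^2
Squared scales: (-2)^2 = 4, (-2)^2 = 4
|V|^2 = 4 * 4
= 16


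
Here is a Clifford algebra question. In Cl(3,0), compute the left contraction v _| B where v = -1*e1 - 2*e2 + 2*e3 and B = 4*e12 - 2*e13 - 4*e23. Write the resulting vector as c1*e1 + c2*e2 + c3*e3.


Left contraction v _| B = <vB>_1 (grade-1 part of the geometric product vB).
Using e1_|e12 = e2, e2_|e12 = -e1, e1_|e13 = e3, e3_|e13 = -e1, e2_|e23 = e3, e3_|e23 = -e2:
e1 coeff: -v2*b12 - v3*b13 = -(-2)*(4) - (2)*(-2) = 12
e2 coeff: v1*b12 - v3*b23 = (-1)*(4) - (2)*(-4) = 4
e3 coeff: v1*b13 + v2*b23 = (-1)*(-2) + (-2)*(-4) = 10
v _| B = 12*e1 + 4*e2 + 10*e3


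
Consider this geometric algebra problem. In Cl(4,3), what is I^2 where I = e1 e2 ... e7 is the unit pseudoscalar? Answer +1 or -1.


The pseudoscalar I = e1...e_n (product of all n generators) of Cl(p,q) satisfies I^2 = (-1)^(q + n(n-1)/2).
p = 4, q = 3, n = p + q = 7
n(n-1)/2 = 7 * 6 / 2 = 21
Exponent = q + n(n-1)/2 = 3 + 21 = 24
I^2 = (-1)^24 = +1


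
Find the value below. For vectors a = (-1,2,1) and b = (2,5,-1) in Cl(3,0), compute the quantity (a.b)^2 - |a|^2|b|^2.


a . b = (-1)*2 + 2*5 + 1*(-1)
= -2 + 10 + (-1) = 7
|a|^2 = (-1)^2 + 2^2 + 1^2 = 6
|b|^2 = 2^2 + 5^2 + (-1)^2 = 30
(a.b)^2 = 7^2 = 49
|a|^2 * |b|^2 = 6 * 30 = 180
Result = 49 - 180 = -131


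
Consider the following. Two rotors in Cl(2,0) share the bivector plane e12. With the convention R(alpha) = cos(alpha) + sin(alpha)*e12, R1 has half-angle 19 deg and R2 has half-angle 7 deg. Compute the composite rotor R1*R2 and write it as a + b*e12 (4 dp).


Same-plane rotors commute and their half-angles add:
R1*R2 = cos(a1 + a2) + sin(a1 + a2)*e12.
a1 + a2 = 19 + 7 = 26 deg
cos(26 deg) = 0.8988
sin(26 deg) = 0.4384
R1*R2 = 0.8988 + 0.4384*e12


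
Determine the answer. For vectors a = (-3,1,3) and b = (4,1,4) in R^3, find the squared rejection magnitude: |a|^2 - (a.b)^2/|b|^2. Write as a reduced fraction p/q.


|a|^2 = (-3)^2 + 1^2 + 3^2 = 19
|b|^2 = 4^2 + 1^2 + 4^2 = 33
a . b = (-3)*4 + 1*1 + 3*4 = 1
(a.b)^2 = 1^2 = 1
|rej|^2 = 19 - 1/33
= (627 - 1)/33
= 626/33
In lowest terms: 626/33


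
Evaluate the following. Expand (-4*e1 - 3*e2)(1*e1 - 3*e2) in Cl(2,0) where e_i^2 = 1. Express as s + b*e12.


Expand: (-4*e1 - 3*e2)(1*e1 - 3*e2)
= (-4)*1*e1e1 + (-4)*(-3)*e1e2 + (-3)*1*e2e1 + (-3)*(-3)*e2e2
Using e1^2 = e2^2 = 1, e2e1 = -e1e2:
Scalar part s = (-4)*1 + (-3)*(-3) = -4 + 9 = 5
Bivector part b = (-4)*(-3) - (-3)*1 = 12 - (-3) = 15
uv = 5 + 15*e12


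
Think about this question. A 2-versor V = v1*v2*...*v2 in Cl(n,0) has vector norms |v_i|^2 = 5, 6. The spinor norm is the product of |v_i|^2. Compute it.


Spinor norm N(V) = |v1|^2 * |v2|^2 * ... * |v2|^2
= 5 * 6
Running product: 5, 30
N(V) = 30


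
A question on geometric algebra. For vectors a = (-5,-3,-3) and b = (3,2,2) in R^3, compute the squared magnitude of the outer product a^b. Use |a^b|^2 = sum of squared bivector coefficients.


a wedge b = (a1*b2 - a2*b1)*e12 + (a1*b3 - a3*b1)*e13 + (a2*b3 - a3*b2)*e23
e12 coeff: (-5)*2 - (-3)*3 = -10 - (-9) = -1
e13 coeff: (-5)*2 - (-3)*3 = -10 - (-9) = -1
e23 coeff: (-3)*2 - (-3)*2 = -6 - (-6) = 0
|a wedge b|^2 = (-1)^2 + (-1)^2 + 0^2
= 1 + 1 + 0
= 2


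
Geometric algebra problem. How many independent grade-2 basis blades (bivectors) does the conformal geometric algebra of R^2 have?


The conformal model of R^2 uses Cl(3,1) with m = 2 + 2 = 4 generators.
Number of grade-2 blades = C(m, 2) = C(4, 2)
= 4*3/2 = 6


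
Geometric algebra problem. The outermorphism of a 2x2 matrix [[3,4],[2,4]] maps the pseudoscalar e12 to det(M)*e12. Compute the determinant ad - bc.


The outermorphism of a linear map f sends e1^e2 to f(e1)^f(e2).
f(e1) = 3*e1 + 2*e2
f(e2) = 4*e1 + 4*e2
f(e1) ^ f(e2) = (3*e1 + 2*e2) ^ (4*e1 + 4*e2)
= 3*4*e12 + 2*4*e21
= (12 - 8)*e12
= 4*e12
Coefficient = 4


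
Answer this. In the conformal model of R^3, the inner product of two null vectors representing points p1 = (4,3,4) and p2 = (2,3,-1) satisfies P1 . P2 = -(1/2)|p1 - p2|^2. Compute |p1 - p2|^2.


p1 - p2 = (2, 0, 5)
|p1 - p2|^2 = 2^2 + 0^2 + 5^2
= 4 + 0 + 25
= 29


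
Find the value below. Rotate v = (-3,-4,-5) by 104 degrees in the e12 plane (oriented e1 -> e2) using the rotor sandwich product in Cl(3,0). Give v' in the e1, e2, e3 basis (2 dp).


Rotor R = cos(52deg) - sin(52deg)*e12
Rotation angle theta = 2 * 52 = 104 degrees in the e12 plane (e1 -> e2).
The component perpendicular to the plane (e3) is invariant: v'_3 = v3 = -5.00
cos(104deg) = -0.2419, sin(104deg) = 0.9703
v'_1 = v1*cos(theta) - v2*sin(theta) = -3*(-0.2419) - (-4)*0.9703 = 4.61
v'_2 = v1*sin(theta) + v2*cos(theta) = -3*0.9703 + (-4)*(-0.2419) = -1.94
v' = 4.61*e1 - 1.94*e2 - 5.00*e3


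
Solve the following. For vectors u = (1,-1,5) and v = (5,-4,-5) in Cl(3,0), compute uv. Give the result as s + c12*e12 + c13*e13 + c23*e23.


In Cl(3,0): e_i^2 = 1, e_ie_j = -e_je_i for i != j.
Scalar part = u . v = 1*5 + (-1)*(-4) + 5*(-5)
= 5 + 4 + (-25) = -16
e12 coeff = 1*(-4) - (-1)*5 = -4 - (-5) = 1
e13 coeff = 1*(-5) - 5*5 = -5 - 25 = -30
e23 coeff = (-1)*(-5) - 5*(-4) = 5 - (-20) = 25
uv = -16 + 1*e12 - 30*e13 + 25*e23


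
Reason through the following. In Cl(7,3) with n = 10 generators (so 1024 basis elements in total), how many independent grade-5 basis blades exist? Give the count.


Number of grade-k basis blades in Cl(p,q) with n = p + q is C(n, k).
n = 7 + 3 = 10
C(10, 5) = 10! / (5! * 5!)
= 3628800 / (120 * 120)
= 252


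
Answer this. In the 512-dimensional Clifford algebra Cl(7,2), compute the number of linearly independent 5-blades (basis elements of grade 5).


Number of grade-k basis blades in Cl(p,q) with n = p + q is C(n, k).
n = 7 + 2 = 9
C(9, 5) = 9! / (5! * 4!)
= 362880 / (120 * 24)
= 126


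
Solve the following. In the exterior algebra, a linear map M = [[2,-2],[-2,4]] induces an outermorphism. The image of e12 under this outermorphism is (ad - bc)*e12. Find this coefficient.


The outermorphism of a linear map f sends e1^e2 to f(e1)^f(e2).
f(e1) = 2*e1 - 2*e2
f(e2) = -2*e1 + 4*e2
f(e1) ^ f(e2) = (2*e1 - 2*e2) ^ (-2*e1 + 4*e2)
= 2*4*e12 + (-2)*(-2)*e21
= (8 - 4)*e12
= 4*e12
Coefficient = 4


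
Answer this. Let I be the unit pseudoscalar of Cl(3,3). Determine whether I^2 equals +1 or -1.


The pseudoscalar I = e1...e_n (product of all n generators) of Cl(p,q) satisfies I^2 = (-1)^(q + n(n-1)/2).
p = 3, q = 3, n = p + q = 6
n(n-1)/2 = 6 * 5 / 2 = 15
Exponent = q + n(n-1)/2 = 3 + 15 = 18
I^2 = (-1)^18 = +1


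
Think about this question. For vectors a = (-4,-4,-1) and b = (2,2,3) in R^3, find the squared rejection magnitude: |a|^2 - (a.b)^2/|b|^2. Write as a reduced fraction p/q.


|a|^2 = (-4)^2 + (-4)^2 + (-1)^2 = 33
|b|^2 = 2^2 + 2^2 + 3^2 = 17
a . b = (-4)*2 + (-4)*2 + (-1)*3 = -19
(a.b)^2 = (-19)^2 = 361
|rej|^2 = 33 - 361/17
= (561 - 361)/17
= 200/17
In lowest terms: 200/17


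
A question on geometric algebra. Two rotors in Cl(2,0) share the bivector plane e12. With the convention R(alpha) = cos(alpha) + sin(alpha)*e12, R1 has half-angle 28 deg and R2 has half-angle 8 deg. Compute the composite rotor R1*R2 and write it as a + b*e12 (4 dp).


Same-plane rotors commute and their half-angles add:
R1*R2 = cos(a1 + a2) + sin(a1 + a2)*e12.
a1 + a2 = 28 + 8 = 36 deg
cos(36 deg) = 0.8090
sin(36 deg) = 0.5878
R1*R2 = 0.8090 + 0.5878*e12


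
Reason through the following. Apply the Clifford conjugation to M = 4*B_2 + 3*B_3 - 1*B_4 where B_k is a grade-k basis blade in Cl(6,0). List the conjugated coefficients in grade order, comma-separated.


Clifford conjugate sign for grade k: (-1)^(k(k+1)/2)
Grade 2: (-1)^(2*3/2) = (-1)^3 = -1, coeff 4 -> -4
Grade 3: (-1)^(3*4/2) = (-1)^6 = 1, coeff 3 -> 3
Grade 4: (-1)^(4*5/2) = (-1)^10 = 1, coeff -1 -> -1
Conjugated coefficients: -4, 3, -1


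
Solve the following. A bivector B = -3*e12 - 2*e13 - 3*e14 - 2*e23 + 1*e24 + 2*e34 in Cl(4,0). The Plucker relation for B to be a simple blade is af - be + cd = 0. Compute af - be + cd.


Plucker relation: af - be + cd
a*f = (-3)*2 = -6
b*e = (-2)*1 = -2
c*d = (-3)*(-2) = 6
af - be + cd = -6 - (-2) + 6
= 2


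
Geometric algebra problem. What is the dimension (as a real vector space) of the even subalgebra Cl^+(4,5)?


Even subalgebra dimension = 2^(n-1)
n = 4 + 5 = 9
2^(9 - 1) = 2^8 = 256
Verification: sum of C(9,k) for even k = 1 + 36 + 126 + 84 + 9 = 256
Result = 256


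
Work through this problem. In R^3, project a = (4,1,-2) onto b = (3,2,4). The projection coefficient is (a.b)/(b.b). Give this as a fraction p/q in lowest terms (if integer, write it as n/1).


Projection coefficient = (a . b) / (b . b)
a . b = 4*3 + 1*2 + (-2)*4
= 12 + 2 + (-8) = 6
b . b = 3^2 + 2^2 + 4^2
= 9 + 4 + 16 = 29
Coefficient = 6/29
In lowest terms: 6/29


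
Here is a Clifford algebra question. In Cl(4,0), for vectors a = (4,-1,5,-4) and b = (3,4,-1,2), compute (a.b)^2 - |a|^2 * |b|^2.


a . b = 4*3 + (-1)*4 + 5*(-1) + (-4)*2
= 12 + (-4) + (-5) + (-8) = -5
|a|^2 = 4^2 + (-1)^2 + 5^2 + (-4)^2 = 58
|b|^2 = 3^2 + 4^2 + (-1)^2 + 2^2 = 30
(a.b)^2 = (-5)^2 = 25
|a|^2 * |b|^2 = 58 * 30 = 1740
Result = 25 - 1740 = -1715


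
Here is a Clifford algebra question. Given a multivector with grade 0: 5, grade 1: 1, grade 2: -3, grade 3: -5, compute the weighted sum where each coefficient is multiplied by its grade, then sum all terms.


Grade-weighted sum = sum of grade_k * coefficient_k
0*5 = 0
1*1 = 1
2*(-3) = -6
3*(-5) = -15
Total = 0 + 1 + (-6) + (-15) = -20


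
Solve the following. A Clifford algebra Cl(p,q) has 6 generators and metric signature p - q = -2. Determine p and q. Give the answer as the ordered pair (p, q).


We need p + q = 6 and p - q = -2.
Adding: 2p = 6 + (-2) = 4, so p = 2.
Then q = 6 - 2 = 4.
(p, q) = (2, 4)


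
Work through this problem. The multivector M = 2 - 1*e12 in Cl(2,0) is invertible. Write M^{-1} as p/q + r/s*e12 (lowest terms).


M = 2 - 1*e12, where e12^2 = -1.
Since M commutes with its reverse ~M = a - b*e12, M * ~M = a^2 - b^2*e12^2 = a^2 + b^2.
So M^{-1} = ~M / (a^2 + b^2) = (a - b*e12)/(a^2 + b^2).
a^2 + b^2 = 4 + 1 = 5
Scalar part = 2/5 = 2/5
Bivector coeff = 1/5 = 1/5
M^{-1} = 2/5 + 1/5*e12


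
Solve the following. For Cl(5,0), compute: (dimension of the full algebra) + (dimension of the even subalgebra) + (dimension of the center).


n = 5 + 0 = 5
Total dim = 2^5 = 32
Even subalgebra dim = 2^4 = 16
n is odd, so center dim = 2
Sum = 32 + 16 + 2 = 50


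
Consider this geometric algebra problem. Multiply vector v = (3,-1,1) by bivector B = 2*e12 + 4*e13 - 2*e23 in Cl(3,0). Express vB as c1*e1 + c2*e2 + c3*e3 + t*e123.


vB has grade-1 (vector) and grade-3 (trivector) parts: vB = (v _| B) + (v ^ B).
Vector part <vB>_1:
  e1: -v2*b12 - v3*b13 = -(-1)*(2) - (1)*(4) = -2
  e2: v1*b12 - v3*b23 = (3)*(2) - (1)*(-2) = 8
  e3: v1*b13 + v2*b23 = (3)*(4) + (-1)*(-2) = 14
Trivector part <vB>_3:
  e123: v1*b23 - v2*b13 + v3*b12 = (3)*(-2) - (-1)*(4) + (1)*(2) = 0
vB = -2*e1 + 8*e2 + 14*e3 + 0*e123


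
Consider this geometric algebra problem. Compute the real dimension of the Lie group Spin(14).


Spin(n) double-covers SO(n); both have Lie algebra so(n) of dimension n(n-1)/2.
n = 14
n(n-1) = 14 * 13 = 182
dim Spin(14) = 182/2 = 91


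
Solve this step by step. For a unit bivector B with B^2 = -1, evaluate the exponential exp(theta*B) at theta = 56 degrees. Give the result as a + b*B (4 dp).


For a unit bivector B with B^2 = -1, the exponential series gives
e^(theta*B) = cos(theta) + sin(theta)*B (the GA analogue of Euler's formula).
theta = 56 degrees = 0.977384 rad
cos(56 deg) = 0.5592
sin(56 deg) = 0.8290
exp(theta*B) = 0.5592 + 0.8290*B


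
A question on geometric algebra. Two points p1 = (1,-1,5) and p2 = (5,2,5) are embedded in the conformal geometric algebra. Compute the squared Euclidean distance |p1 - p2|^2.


p1 - p2 = (-4, -3, 0)
|p1 - p2|^2 = (-4)^2 + (-3)^2 + 0^2
= 16 + 9 + 0
= 25


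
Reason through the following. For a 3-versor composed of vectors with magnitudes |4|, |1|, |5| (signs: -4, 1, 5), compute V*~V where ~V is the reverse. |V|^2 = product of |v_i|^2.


Each vector v_i has |v_i|^2 = s_i^2
Squared scales: (-4)^2 = 16, 1^2 = 1, 5^2 = 25
|V|^2 = 16 * 1 * 25
= 400


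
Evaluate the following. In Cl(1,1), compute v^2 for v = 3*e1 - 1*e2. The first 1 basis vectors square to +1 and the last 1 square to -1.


v^2 = sum of c_i^2 * e_i^2
Positive signature terms (e_i^2 = +1): 3^2 = 9
Negative signature terms (e_j^2 = -1): (-1)^2 = 1
v^2 = 9 - 1 = 8


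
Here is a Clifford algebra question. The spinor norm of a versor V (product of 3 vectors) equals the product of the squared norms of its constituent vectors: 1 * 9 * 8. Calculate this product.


Spinor norm N(V) = |v1|^2 * |v2|^2 * ... * |v3|^2
= 1 * 9 * 8
Running product: 1, 9, 72
N(V) = 72


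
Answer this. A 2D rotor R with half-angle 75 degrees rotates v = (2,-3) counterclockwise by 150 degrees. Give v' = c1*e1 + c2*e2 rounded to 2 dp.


Rotor R = cos(75deg) - sin(75deg)*e12
Rotation angle theta = 2 * 75 = 150 degrees
v' = R*v*~R rotates v by theta.
cos(150deg) = -0.8660, sin(150deg) = 0.5000
v'_1 = 2*cos(150deg) - (-3)*sin(150deg)
= 2*(-0.8660) - (-3)*0.5000
= -0.23
v'_2 = 2*sin(150deg) + (-3)*cos(150deg)
= 2*0.5000 + (-3)*(-0.8660)
= 3.60
v' = -0.23*e1 + 3.60*e2


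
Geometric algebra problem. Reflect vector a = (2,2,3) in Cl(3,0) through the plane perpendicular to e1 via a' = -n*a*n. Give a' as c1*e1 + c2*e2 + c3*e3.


Reflection formula: a' = -n*a*n, with n = e1 (unit vector, n^2 = 1).
For reflection through hyperplane perp to e1:
The component along e1 flips sign, others stay.
a = (2, 2, 3)
a' = (-2, 2, 3)
a' = -2*e1 + 2*e2 + 3*e3


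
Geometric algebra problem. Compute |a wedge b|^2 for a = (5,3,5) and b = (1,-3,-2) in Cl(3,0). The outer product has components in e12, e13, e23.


a wedge b = (a1*b2 - a2*b1)*e12 + (a1*b3 - a3*b1)*e13 + (a2*b3 - a3*b2)*e23
e12 coeff: 5*(-3) - 3*1 = -15 - 3 = -18
e13 coeff: 5*(-2) - 5*1 = -10 - 5 = -15
e23 coeff: 3*(-2) - 5*(-3) = -6 - (-15) = 9
|a wedge b|^2 = (-18)^2 + (-15)^2 + 9^2
= 324 + 225 + 81
= 630


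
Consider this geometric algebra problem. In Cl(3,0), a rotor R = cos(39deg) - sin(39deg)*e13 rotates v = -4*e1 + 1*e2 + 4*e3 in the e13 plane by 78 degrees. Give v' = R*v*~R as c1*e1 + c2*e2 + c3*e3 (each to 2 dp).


Rotor R = cos(39deg) - sin(39deg)*e13
Rotation angle theta = 2 * 39 = 78 degrees in the e13 plane (e1 -> e3).
The component perpendicular to the plane (e2) is invariant: v'_2 = v2 = 1.00
cos(78deg) = 0.2079, sin(78deg) = 0.9781
v'_1 = v1*cos(theta) - v3*sin(theta) = -4*0.2079 - 4*0.9781 = -4.74
v'_3 = v1*sin(theta) + v3*cos(theta) = -4*0.9781 + 4*0.2079 = -3.08
v' = -4.74*e1 + 1.00*e2 - 3.08*e3


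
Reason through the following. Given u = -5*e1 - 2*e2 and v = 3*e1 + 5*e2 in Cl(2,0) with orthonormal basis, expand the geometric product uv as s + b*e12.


Expand: (-5*e1 - 2*e2)(3*e1 + 5*e2)
= (-5)*3*e1e1 + (-5)*5*e1e2 + (-2)*3*e2e1 + (-2)*5*e2e2
Using e1^2 = e2^2 = 1, e2e1 = -e1e2:
Scalar part s = (-5)*3 + (-2)*5 = -15 + (-10) = -25
Bivector part b = (-5)*5 - (-2)*3 = -25 - (-6) = -19
uv = -25 - 19*e12


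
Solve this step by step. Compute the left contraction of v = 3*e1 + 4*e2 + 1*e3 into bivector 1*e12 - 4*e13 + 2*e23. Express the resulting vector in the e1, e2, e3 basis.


Left contraction v _| B = <vB>_1 (grade-1 part of the geometric product vB).
Using e1_|e12 = e2, e2_|e12 = -e1, e1_|e13 = e3, e3_|e13 = -e1, e2_|e23 = e3, e3_|e23 = -e2:
e1 coeff: -v2*b12 - v3*b13 = -(4)*(1) - (1)*(-4) = 0
e2 coeff: v1*b12 - v3*b23 = (3)*(1) - (1)*(2) = 1
e3 coeff: v1*b13 + v2*b23 = (3)*(-4) + (4)*(2) = -4
v _| B = 0*e1 + 1*e2 - 4*e3


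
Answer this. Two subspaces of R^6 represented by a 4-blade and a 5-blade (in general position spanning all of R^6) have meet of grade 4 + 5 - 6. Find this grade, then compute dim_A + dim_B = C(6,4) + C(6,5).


Meet grade = grade(A) + grade(B) - n
= 4 + 5 - 6 = 3
C(6,4) = 15
C(6,5) = 6
dim_A + dim_B = 15 + 6 = 21


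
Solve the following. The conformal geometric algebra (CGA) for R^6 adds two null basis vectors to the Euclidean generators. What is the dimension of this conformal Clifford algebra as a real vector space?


The conformal model of R^6 uses Cl(7,1): the 6 Euclidean generators plus two extra orthogonal generators e+ (e+^2 = +1) and e- (e-^2 = -1), from which the null vectors e0, einf are built.
Number of generators m = 6 + 2 = 8.
dim Cl(p,q) = 2^m = 2^8 = 256


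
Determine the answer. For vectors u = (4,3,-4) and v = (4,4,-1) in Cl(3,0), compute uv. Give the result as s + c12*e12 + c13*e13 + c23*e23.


In Cl(3,0): e_i^2 = 1, e_ie_j = -e_je_i for i != j.
Scalar part = u . v = 4*4 + 3*4 + (-4)*(-1)
= 16 + 12 + 4 = 32
e12 coeff = 4*4 - 3*4 = 16 - 12 = 4
e13 coeff = 4*(-1) - (-4)*4 = -4 - (-16) = 12
e23 coeff = 3*(-1) - (-4)*4 = -3 - (-16) = 13
uv = 32 + 4*e12 + 12*e13 + 13*e23


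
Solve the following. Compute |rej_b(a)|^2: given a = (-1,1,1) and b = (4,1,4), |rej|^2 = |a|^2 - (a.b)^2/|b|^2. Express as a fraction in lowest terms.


|a|^2 = (-1)^2 + 1^2 + 1^2 = 3
|b|^2 = 4^2 + 1^2 + 4^2 = 33
a . b = (-1)*4 + 1*1 + 1*4 = 1
(a.b)^2 = 1^2 = 1
|rej|^2 = 3 - 1/33
= (99 - 1)/33
= 98/33
In lowest terms: 98/33


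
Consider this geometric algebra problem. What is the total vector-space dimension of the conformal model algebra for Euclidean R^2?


The conformal model of R^2 uses Cl(3,1): the 2 Euclidean generators plus two extra orthogonal generators e+ (e+^2 = +1) and e- (e-^2 = -1), from which the null vectors e0, einf are built.
Number of generators m = 2 + 2 = 4.
dim Cl(p,q) = 2^m = 2^4 = 16


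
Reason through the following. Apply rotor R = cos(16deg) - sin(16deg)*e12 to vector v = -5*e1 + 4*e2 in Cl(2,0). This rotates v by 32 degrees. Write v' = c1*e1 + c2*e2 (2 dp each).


Rotor R = cos(16deg) - sin(16deg)*e12
Rotation angle theta = 2 * 16 = 32 degrees
v' = R*v*~R rotates v by theta.
cos(32deg) = 0.8480, sin(32deg) = 0.5299
v'_1 = -5*cos(32deg) - 4*sin(32deg)
= -5*0.8480 - 4*0.5299
= -6.36
v'_2 = -5*sin(32deg) + 4*cos(32deg)
= -5*0.5299 + 4*0.8480
= 0.74
v' = -6.36*e1 + 0.74*e2


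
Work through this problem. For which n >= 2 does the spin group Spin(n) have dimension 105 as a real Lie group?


dim Spin(n) = dim so(n) = n(n-1)/2.
Solve n(n-1)/2 = 105, i.e. n^2 - n - 210 = 0.
Discriminant = 1 + 8*105 = 841
n = (1 + sqrt(841))/2 = (1 + 29)/2 = 15


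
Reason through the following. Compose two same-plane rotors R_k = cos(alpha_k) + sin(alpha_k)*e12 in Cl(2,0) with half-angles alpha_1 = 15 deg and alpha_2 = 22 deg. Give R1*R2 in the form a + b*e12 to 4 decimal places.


Same-plane rotors commute and their half-angles add:
R1*R2 = cos(a1 + a2) + sin(a1 + a2)*e12.
a1 + a2 = 15 + 22 = 37 deg
cos(37 deg) = 0.7986
sin(37 deg) = 0.6018
R1*R2 = 0.7986 + 0.6018*e12


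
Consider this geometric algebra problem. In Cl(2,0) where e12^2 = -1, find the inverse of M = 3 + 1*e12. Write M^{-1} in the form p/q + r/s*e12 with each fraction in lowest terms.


M = 3 + 1*e12, where e12^2 = -1.
Since M commutes with its reverse ~M = a - b*e12, M * ~M = a^2 - b^2*e12^2 = a^2 + b^2.
So M^{-1} = ~M / (a^2 + b^2) = (a - b*e12)/(a^2 + b^2).
a^2 + b^2 = 9 + 1 = 10
Scalar part = 3/10 = 3/10
Bivector coeff = -1/10 = -1/10
M^{-1} = 3/10 - 1/10*e12


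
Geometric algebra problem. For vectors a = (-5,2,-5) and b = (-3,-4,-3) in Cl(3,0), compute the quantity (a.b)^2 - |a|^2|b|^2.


a . b = (-5)*(-3) + 2*(-4) + (-5)*(-3)
= 15 + (-8) + 15 = 22
|a|^2 = (-5)^2 + 2^2 + (-5)^2 = 54
|b|^2 = (-3)^2 + (-4)^2 + (-3)^2 = 34
(a.b)^2 = 22^2 = 484
|a|^2 * |b|^2 = 54 * 34 = 1836
Result = 484 - 1836 = -1352


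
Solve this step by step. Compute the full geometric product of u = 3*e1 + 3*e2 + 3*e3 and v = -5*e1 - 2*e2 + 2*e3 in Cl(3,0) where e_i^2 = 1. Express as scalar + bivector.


In Cl(3,0): e_i^2 = 1, e_ie_j = -e_je_i for i != j.
Scalar part = u . v = 3*(-5) + 3*(-2) + 3*2
= -15 + (-6) + 6 = -15
e12 coeff = 3*(-2) - 3*(-5) = -6 - (-15) = 9
e13 coeff = 3*2 - 3*(-5) = 6 - (-15) = 21
e23 coeff = 3*2 - 3*(-2) = 6 - (-6) = 12
uv = -15 + 9*e12 + 21*e13 + 12*e23


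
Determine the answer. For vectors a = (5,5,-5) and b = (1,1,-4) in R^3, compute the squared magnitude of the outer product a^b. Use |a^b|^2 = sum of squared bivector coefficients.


a wedge b = (a1*b2 - a2*b1)*e12 + (a1*b3 - a3*b1)*e13 + (a2*b3 - a3*b2)*e23
e12 coeff: 5*1 - 5*1 = 5 - 5 = 0
e13 coeff: 5*(-4) - (-5)*1 = -20 - (-5) = -15
e23 coeff: 5*(-4) - (-5)*1 = -20 - (-5) = -15
|a wedge b|^2 = 0^2 + (-15)^2 + (-15)^2
= 0 + 225 + 225
= 450


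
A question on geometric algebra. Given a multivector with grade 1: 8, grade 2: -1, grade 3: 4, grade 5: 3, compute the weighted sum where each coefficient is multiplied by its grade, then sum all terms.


Grade-weighted sum = sum of grade_k * coefficient_k
1*8 = 8
2*(-1) = -2
3*4 = 12
5*3 = 15
Total = 8 + (-2) + 12 + 15 = 33


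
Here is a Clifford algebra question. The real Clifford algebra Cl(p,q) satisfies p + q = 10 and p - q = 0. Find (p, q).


We need p + q = 10 and p - q = 0.
Adding: 2p = 10 + 0 = 10, so p = 5.
Then q = 10 - 5 = 5.
(p, q) = (5, 5)


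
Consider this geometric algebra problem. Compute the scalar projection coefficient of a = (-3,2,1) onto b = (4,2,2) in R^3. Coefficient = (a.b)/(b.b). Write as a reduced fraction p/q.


Projection coefficient = (a . b) / (b . b)
a . b = (-3)*4 + 2*2 + 1*2
= -12 + 4 + 2 = -6
b . b = 4^2 + 2^2 + 2^2
= 16 + 4 + 4 = 24
Coefficient = -6/24
In lowest terms: -1/4


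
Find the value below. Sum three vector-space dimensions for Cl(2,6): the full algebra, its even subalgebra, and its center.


n = 2 + 6 = 8
Total dim = 2^8 = 256
Even subalgebra dim = 2^7 = 128
n is even, so center dim = 1
Sum = 256 + 128 + 1 = 385


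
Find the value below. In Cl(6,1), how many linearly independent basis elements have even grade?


Even subalgebra dimension = 2^(n-1)
n = 6 + 1 = 7
2^(7 - 1) = 2^6 = 64
Verification: sum of C(7,k) for even k = 1 + 21 + 35 + 7 = 64
Result = 64


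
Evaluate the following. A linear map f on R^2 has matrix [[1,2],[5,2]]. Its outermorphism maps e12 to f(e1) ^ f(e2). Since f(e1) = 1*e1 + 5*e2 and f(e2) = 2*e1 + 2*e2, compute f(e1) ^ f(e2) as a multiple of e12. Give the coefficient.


The outermorphism of a linear map f sends e1^e2 to f(e1)^f(e2).
f(e1) = 1*e1 + 5*e2
f(e2) = 2*e1 + 2*e2
f(e1) ^ f(e2) = (1*e1 + 5*e2) ^ (2*e1 + 2*e2)
= 1*2*e12 + 5*2*e21
= (2 - 10)*e12
= -8*e12
Coefficient = -8


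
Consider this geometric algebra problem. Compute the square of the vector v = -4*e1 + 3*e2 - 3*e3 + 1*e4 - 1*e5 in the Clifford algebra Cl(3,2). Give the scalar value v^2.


v^2 = sum of c_i^2 * e_i^2
Positive signature terms (e_i^2 = +1): (-4)^2 + 3^2 + (-3)^2 = 34
Negative signature terms (e_j^2 = -1): 1^2 + (-1)^2 = 2
v^2 = 34 - 2 = 32


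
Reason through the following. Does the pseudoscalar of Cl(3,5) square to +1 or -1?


The pseudoscalar I = e1...e_n (product of all n generators) of Cl(p,q) satisfies I^2 = (-1)^(q + n(n-1)/2).
p = 3, q = 5, n = p + q = 8
n(n-1)/2 = 8 * 7 / 2 = 28
Exponent = q + n(n-1)/2 = 5 + 28 = 33
I^2 = (-1)^33 = -1


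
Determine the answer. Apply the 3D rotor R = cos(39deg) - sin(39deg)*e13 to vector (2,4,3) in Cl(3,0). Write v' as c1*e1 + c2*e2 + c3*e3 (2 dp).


Rotor R = cos(39deg) - sin(39deg)*e13
Rotation angle theta = 2 * 39 = 78 degrees in the e13 plane (e1 -> e3).
The component perpendicular to the plane (e2) is invariant: v'_2 = v2 = 4.00
cos(78deg) = 0.2079, sin(78deg) = 0.9781
v'_1 = v1*cos(theta) - v3*sin(theta) = 2*0.2079 - 3*0.9781 = -2.52
v'_3 = v1*sin(theta) + v3*cos(theta) = 2*0.9781 + 3*0.2079 = 2.58
v' = -2.52*e1 + 4.00*e2 + 2.58*e3


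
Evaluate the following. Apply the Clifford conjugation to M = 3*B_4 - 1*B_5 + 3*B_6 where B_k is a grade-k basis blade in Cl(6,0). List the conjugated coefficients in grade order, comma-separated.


Clifford conjugate sign for grade k: (-1)^(k(k+1)/2)
Grade 4: (-1)^(4*5/2) = (-1)^10 = 1, coeff 3 -> 3
Grade 5: (-1)^(5*6/2) = (-1)^15 = -1, coeff -1 -> 1
Grade 6: (-1)^(6*7/2) = (-1)^21 = -1, coeff 3 -> -3
Conjugated coefficients: 3, 1, -3


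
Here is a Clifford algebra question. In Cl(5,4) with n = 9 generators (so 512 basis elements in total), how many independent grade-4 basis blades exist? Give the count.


Number of grade-k basis blades in Cl(p,q) with n = p + q is C(n, k).
n = 5 + 4 = 9
C(9, 4) = 9! / (4! * 5!)
= 362880 / (24 * 120)
= 126


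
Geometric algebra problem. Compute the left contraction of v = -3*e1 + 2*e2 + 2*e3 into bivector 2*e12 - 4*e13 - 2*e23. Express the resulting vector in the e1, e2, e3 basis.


Left contraction v _| B = <vB>_1 (grade-1 part of the geometric product vB).
Using e1_|e12 = e2, e2_|e12 = -e1, e1_|e13 = e3, e3_|e13 = -e1, e2_|e23 = e3, e3_|e23 = -e2:
e1 coeff: -v2*b12 - v3*b13 = -(2)*(2) - (2)*(-4) = 4
e2 coeff: v1*b12 - v3*b23 = (-3)*(2) - (2)*(-2) = -2
e3 coeff: v1*b13 + v2*b23 = (-3)*(-4) + (2)*(-2) = 8
v _| B = 4*e1 - 2*e2 + 8*e3


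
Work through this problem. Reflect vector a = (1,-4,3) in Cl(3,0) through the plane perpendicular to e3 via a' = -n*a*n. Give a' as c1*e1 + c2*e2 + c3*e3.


Reflection formula: a' = -n*a*n, with n = e3 (unit vector, n^2 = 1).
For reflection through hyperplane perp to e3:
The component along e3 flips sign, others stay.
a = (1, -4, 3)
a' = (1, -4, -3)
a' = 1*e1 - 4*e2 - 3*e3


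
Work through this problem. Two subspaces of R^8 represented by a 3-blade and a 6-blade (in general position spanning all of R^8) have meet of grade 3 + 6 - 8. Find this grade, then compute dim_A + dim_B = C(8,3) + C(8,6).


Meet grade = grade(A) + grade(B) - n
= 3 + 6 - 8 = 1
C(8,3) = 56
C(8,6) = 28
dim_A + dim_B = 56 + 28 = 84


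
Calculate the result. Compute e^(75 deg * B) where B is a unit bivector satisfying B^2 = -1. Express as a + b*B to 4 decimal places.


For a unit bivector B with B^2 = -1, the exponential series gives
e^(theta*B) = cos(theta) + sin(theta)*B (the GA analogue of Euler's formula).
theta = 75 degrees = 1.308997 rad
cos(75 deg) = 0.2588
sin(75 deg) = 0.9659
exp(theta*B) = 0.2588 + 0.9659*B


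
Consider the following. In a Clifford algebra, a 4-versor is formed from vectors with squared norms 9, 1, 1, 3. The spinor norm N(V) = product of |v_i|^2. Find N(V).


Spinor norm N(V) = |v1|^2 * |v2|^2 * ... * |v4|^2
= 9 * 1 * 1 * 3
Running product: 9, 9, 9, 27
N(V) = 27


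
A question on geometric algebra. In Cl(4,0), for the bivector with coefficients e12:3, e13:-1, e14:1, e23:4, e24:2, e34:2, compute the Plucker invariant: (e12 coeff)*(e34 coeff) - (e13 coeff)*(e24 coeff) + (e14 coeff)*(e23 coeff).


Plucker relation: af - be + cd
a*f = 3*2 = 6
b*e = (-1)*2 = -2
c*d = 1*4 = 4
af - be + cd = 6 - (-2) + 4
= 12


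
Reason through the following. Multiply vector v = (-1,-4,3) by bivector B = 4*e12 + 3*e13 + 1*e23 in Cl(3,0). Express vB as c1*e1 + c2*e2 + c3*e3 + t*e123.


vB has grade-1 (vector) and grade-3 (trivector) parts: vB = (v _| B) + (v ^ B).
Vector part <vB>_1:
  e1: -v2*b12 - v3*b13 = -(-4)*(4) - (3)*(3) = 7
  e2: v1*b12 - v3*b23 = (-1)*(4) - (3)*(1) = -7
  e3: v1*b13 + v2*b23 = (-1)*(3) + (-4)*(1) = -7
Trivector part <vB>_3:
  e123: v1*b23 - v2*b13 + v3*b12 = (-1)*(1) - (-4)*(3) + (3)*(4) = 23
vB = 7*e1 - 7*e2 - 7*e3 + 23*e123


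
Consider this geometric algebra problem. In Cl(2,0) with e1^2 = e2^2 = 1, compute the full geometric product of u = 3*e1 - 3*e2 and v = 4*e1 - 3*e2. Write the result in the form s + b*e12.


Expand: (3*e1 - 3*e2)(4*e1 - 3*e2)
= 3*4*e1e1 + 3*(-3)*e1e2 + (-3)*4*e2e1 + (-3)*(-3)*e2e2
Using e1^2 = e2^2 = 1, e2e1 = -e1e2:
Scalar part s = 3*4 + (-3)*(-3) = 12 + 9 = 21
Bivector part b = 3*(-3) - (-3)*4 = -9 - (-12) = 3
uv = 21 + 3*e12


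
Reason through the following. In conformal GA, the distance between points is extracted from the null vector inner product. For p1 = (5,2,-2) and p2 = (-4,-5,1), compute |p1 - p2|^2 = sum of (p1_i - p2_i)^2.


p1 - p2 = (9, 7, -3)
|p1 - p2|^2 = 9^2 + 7^2 + (-3)^2
= 81 + 49 + 9
= 139


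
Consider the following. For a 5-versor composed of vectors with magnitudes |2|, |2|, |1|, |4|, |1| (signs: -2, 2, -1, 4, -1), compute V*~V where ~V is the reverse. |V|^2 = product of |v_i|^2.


Each vector v_i has |v_i|^2 = s_i^2
Squared scales: (-2)^2 = 4, 2^2 = 4, (-1)^2 = 1, 4^2 = 16, (-1)^2 = 1
|V|^2 = 4 * 4 * 1 * 16 * 1
= 256


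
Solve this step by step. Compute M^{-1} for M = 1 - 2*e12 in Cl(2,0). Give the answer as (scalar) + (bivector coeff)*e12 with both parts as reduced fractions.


M = 1 - 2*e12, where e12^2 = -1.
Since M commutes with its reverse ~M = a - b*e12, M * ~M = a^2 - b^2*e12^2 = a^2 + b^2.
So M^{-1} = ~M / (a^2 + b^2) = (a - b*e12)/(a^2 + b^2).
a^2 + b^2 = 1 + 4 = 5
Scalar part = 1/5 = 1/5
Bivector coeff = 2/5 = 2/5
M^{-1} = 1/5 + 2/5*e12


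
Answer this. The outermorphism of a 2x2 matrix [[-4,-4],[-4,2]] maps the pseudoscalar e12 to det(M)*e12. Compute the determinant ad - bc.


The outermorphism of a linear map f sends e1^e2 to f(e1)^f(e2).
f(e1) = -4*e1 - 4*e2
f(e2) = -4*e1 + 2*e2
f(e1) ^ f(e2) = (-4*e1 - 4*e2) ^ (-4*e1 + 2*e2)
= (-4)*2*e12 + (-4)*(-4)*e21
= (-8 - 16)*e12
= -24*e12
Coefficient = -24


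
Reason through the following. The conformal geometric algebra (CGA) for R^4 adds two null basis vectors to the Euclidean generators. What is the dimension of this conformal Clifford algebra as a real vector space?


The conformal model of R^4 uses Cl(5,1): the 4 Euclidean generators plus two extra orthogonal generators e+ (e+^2 = +1) and e- (e-^2 = -1), from which the null vectors e0, einf are built.
Number of generators m = 4 + 2 = 6.
dim Cl(p,q) = 2^m = 2^6 = 64


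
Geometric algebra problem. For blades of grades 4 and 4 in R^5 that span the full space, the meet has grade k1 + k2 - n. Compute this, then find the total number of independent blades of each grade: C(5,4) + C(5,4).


Meet grade = grade(A) + grade(B) - n
= 4 + 4 - 5 = 3
C(5,4) = 5
C(5,4) = 5
dim_A + dim_B = 5 + 5 = 10


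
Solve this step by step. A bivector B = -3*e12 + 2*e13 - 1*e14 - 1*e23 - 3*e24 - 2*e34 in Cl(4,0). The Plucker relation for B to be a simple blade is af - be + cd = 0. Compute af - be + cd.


Plucker relation: af - be + cd
a*f = (-3)*(-2) = 6
b*e = 2*(-3) = -6
c*d = (-1)*(-1) = 1
af - be + cd = 6 - (-6) + 1
= 13


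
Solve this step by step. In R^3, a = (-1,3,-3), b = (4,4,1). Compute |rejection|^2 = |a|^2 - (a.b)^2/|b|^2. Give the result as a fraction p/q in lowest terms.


|a|^2 = (-1)^2 + 3^2 + (-3)^2 = 19
|b|^2 = 4^2 + 4^2 + 1^2 = 33
a . b = (-1)*4 + 3*4 + (-3)*1 = 5
(a.b)^2 = 5^2 = 25
|rej|^2 = 19 - 25/33
= (627 - 25)/33
= 602/33
In lowest terms: 602/33


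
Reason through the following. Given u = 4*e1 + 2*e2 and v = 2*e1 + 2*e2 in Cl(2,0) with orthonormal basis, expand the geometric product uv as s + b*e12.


Expand: (4*e1 + 2*e2)(2*e1 + 2*e2)
= 4*2*e1e1 + 4*2*e1e2 + 2*2*e2e1 + 2*2*e2e2
Using e1^2 = e2^2 = 1, e2e1 = -e1e2:
Scalar part s = 4*2 + 2*2 = 8 + 4 = 12
Bivector part b = 4*2 - 2*2 = 8 - 4 = 4
uv = 12 + 4*e12


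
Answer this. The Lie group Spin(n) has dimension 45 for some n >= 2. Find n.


dim Spin(n) = dim so(n) = n(n-1)/2.
Solve n(n-1)/2 = 45, i.e. n^2 - n - 90 = 0.
Discriminant = 1 + 8*45 = 361
n = (1 + sqrt(361))/2 = (1 + 19)/2 = 10


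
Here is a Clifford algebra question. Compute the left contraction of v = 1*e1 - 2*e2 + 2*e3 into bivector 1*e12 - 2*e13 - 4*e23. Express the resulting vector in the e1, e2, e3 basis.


Left contraction v _| B = <vB>_1 (grade-1 part of the geometric product vB).
Using e1_|e12 = e2, e2_|e12 = -e1, e1_|e13 = e3, e3_|e13 = -e1, e2_|e23 = e3, e3_|e23 = -e2:
e1 coeff: -v2*b12 - v3*b13 = -(-2)*(1) - (2)*(-2) = 6
e2 coeff: v1*b12 - v3*b23 = (1)*(1) - (2)*(-4) = 9
e3 coeff: v1*b13 + v2*b23 = (1)*(-2) + (-2)*(-4) = 6
v _| B = 6*e1 + 9*e2 + 6*e3


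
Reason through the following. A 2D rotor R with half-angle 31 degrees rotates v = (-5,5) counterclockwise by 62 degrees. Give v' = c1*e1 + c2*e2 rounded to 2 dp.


Rotor R = cos(31deg) - sin(31deg)*e12
Rotation angle theta = 2 * 31 = 62 degrees
v' = R*v*~R rotates v by theta.
cos(62deg) = 0.4695, sin(62deg) = 0.8829
v'_1 = -5*cos(62deg) - 5*sin(62deg)
= -5*0.4695 - 5*0.8829
= -6.76
v'_2 = -5*sin(62deg) + 5*cos(62deg)
= -5*0.8829 + 5*0.4695
= -2.07
v' = -6.76*e1 - 2.07*e2


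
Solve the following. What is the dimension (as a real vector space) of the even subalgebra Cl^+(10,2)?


Even subalgebra dimension = 2^(n-1)
n = 10 + 2 = 12
2^(12 - 1) = 2^11 = 2048
Verification: sum of C(12,k) for even k = 1 + 66 + 495 + 924 + 495 + 66 + 1 = 2048
Result = 2048


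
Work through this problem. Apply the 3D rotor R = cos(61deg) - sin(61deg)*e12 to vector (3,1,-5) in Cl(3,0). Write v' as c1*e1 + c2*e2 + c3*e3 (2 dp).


Rotor R = cos(61deg) - sin(61deg)*e12
Rotation angle theta = 2 * 61 = 122 degrees in the e12 plane (e1 -> e2).
The component perpendicular to the plane (e3) is invariant: v'_3 = v3 = -5.00
cos(122deg) = -0.5299, sin(122deg) = 0.8480
v'_1 = v1*cos(theta) - v2*sin(theta) = 3*(-0.5299) - 1*0.8480 = -2.44
v'_2 = v1*sin(theta) + v2*cos(theta) = 3*0.8480 + 1*(-0.5299) = 2.01
v' = -2.44*e1 + 2.01*e2 - 5.00*e3


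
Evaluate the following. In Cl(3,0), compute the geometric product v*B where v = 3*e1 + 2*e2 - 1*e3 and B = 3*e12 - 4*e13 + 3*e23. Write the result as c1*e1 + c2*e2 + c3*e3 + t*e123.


vB has grade-1 (vector) and grade-3 (trivector) parts: vB = (v _| B) + (v ^ B).
Vector part <vB>_1:
  e1: -v2*b12 - v3*b13 = -(2)*(3) - (-1)*(-4) = -10
  e2: v1*b12 - v3*b23 = (3)*(3) - (-1)*(3) = 12
  e3: v1*b13 + v2*b23 = (3)*(-4) + (2)*(3) = -6
Trivector part <vB>_3:
  e123: v1*b23 - v2*b13 + v3*b12 = (3)*(3) - (2)*(-4) + (-1)*(3) = 14
vB = -10*e1 + 12*e2 - 6*e3 + 14*e123


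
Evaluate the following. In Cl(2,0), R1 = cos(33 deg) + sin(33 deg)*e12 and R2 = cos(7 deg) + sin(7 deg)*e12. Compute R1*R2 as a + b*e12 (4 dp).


Same-plane rotors commute and their half-angles add:
R1*R2 = cos(a1 + a2) + sin(a1 + a2)*e12.
a1 + a2 = 33 + 7 = 40 deg
cos(40 deg) = 0.7660
sin(40 deg) = 0.6428
R1*R2 = 0.7660 + 0.6428*e12


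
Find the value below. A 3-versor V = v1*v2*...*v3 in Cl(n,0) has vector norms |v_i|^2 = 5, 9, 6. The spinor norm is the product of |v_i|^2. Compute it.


Spinor norm N(V) = |v1|^2 * |v2|^2 * ... * |v3|^2
= 5 * 9 * 6
Running product: 5, 45, 270
N(V) = 270


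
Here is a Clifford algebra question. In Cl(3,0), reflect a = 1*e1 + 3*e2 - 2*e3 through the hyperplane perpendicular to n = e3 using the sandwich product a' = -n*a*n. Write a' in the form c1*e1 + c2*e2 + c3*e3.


Reflection formula: a' = -n*a*n, with n = e3 (unit vector, n^2 = 1).
For reflection through hyperplane perp to e3:
The component along e3 flips sign, others stay.
a = (1, 3, -2)
a' = (1, 3, 2)
a' = 1*e1 + 3*e2 + 2*e3


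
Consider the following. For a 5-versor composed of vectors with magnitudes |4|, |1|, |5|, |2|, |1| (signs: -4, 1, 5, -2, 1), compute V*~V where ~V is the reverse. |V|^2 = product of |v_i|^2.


Each vector v_i has |v_i|^2 = s_i^2
Squared scales: (-4)^2 = 16, 1^2 = 1, 5^2 = 25, (-2)^2 = 4, 1^2 = 1
|V|^2 = 16 * 1 * 25 * 4 * 1
= 1600


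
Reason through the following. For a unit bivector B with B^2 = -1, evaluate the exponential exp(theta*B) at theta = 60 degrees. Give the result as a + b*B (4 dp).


For a unit bivector B with B^2 = -1, the exponential series gives
e^(theta*B) = cos(theta) + sin(theta)*B (the GA analogue of Euler's formula).
theta = 60 degrees = 1.047198 rad
cos(60 deg) = 0.5000
sin(60 deg) = 0.8660
exp(theta*B) = 0.5000 + 0.8660*B
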